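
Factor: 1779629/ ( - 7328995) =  - 5^(-1)*599^1*911^( - 1)*1609^(-1 )*2971^1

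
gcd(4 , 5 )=1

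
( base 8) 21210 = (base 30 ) 9OK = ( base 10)8840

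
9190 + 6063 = 15253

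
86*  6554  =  563644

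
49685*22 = 1093070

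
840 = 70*12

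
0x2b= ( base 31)1c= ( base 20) 23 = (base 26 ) 1h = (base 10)43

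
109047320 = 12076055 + 96971265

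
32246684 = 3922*8222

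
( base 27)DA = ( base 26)dn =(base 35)AB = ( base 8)551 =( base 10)361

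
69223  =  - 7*( - 9889 ) 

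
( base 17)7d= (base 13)a2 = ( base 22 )60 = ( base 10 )132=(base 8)204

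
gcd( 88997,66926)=1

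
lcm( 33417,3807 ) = 300753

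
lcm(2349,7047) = 7047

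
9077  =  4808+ 4269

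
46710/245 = 190 + 32/49 = 190.65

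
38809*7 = 271663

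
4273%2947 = 1326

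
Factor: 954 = 2^1*3^2  *  53^1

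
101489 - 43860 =57629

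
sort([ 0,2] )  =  [0,2 ] 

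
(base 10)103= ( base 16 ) 67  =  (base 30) 3D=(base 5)403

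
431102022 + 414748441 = 845850463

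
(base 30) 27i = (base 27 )2l3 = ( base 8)3754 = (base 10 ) 2028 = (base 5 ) 31103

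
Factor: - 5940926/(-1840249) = 2^1*71^( - 1)*193^1 * 15391^1 * 25919^(-1)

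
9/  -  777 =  - 3/259 = - 0.01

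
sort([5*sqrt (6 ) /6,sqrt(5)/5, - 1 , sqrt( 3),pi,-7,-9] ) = [ - 9,-7, - 1, sqrt( 5)/5,sqrt(3),  5*sqrt (6)/6, pi] 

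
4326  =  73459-69133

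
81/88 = 81/88 = 0.92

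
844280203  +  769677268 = 1613957471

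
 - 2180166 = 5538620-7718786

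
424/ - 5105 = -424/5105= - 0.08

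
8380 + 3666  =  12046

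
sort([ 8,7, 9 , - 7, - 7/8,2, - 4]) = [ - 7, - 4, - 7/8, 2, 7, 8 , 9]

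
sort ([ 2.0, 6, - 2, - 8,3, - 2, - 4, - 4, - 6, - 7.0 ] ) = [ - 8, - 7.0, - 6, - 4, - 4, - 2, - 2, 2.0 , 3,6 ]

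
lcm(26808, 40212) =80424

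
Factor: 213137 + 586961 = 2^1*13^1*  30773^1 = 800098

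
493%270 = 223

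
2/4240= 1/2120 = 0.00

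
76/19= 4 = 4.00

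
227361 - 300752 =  - 73391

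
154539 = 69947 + 84592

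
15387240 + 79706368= 95093608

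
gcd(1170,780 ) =390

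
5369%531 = 59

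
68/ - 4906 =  - 34/2453 = -0.01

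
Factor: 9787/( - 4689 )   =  -3^( - 2)*521^( - 1)*9787^1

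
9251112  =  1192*7761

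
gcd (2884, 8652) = 2884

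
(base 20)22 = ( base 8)52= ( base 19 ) 24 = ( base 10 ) 42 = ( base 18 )26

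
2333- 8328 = -5995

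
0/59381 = 0=0.00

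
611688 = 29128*21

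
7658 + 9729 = 17387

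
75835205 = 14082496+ 61752709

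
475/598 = 475/598 = 0.79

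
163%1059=163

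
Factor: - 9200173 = -1667^1*5519^1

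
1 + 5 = 6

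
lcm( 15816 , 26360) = 79080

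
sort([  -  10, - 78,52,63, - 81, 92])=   [  -  81,- 78,  -  10, 52,  63, 92 ]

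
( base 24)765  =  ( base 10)4181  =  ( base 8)10125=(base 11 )3161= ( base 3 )12201212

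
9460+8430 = 17890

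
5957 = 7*851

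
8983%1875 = 1483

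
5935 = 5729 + 206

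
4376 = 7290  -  2914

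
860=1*860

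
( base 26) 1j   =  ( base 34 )1B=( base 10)45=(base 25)1k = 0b101101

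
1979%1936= 43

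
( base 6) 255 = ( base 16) 6B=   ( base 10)107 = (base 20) 57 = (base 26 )43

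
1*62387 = 62387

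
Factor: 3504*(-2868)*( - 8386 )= 84274872192 = 2^7 * 3^2*7^1*73^1*239^1*599^1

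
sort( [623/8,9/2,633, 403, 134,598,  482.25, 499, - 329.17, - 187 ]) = [ - 329.17,-187, 9/2,  623/8, 134, 403, 482.25, 499, 598,633]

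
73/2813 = 73/2813 = 0.03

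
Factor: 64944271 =7^1 * 47^1*109^1*1811^1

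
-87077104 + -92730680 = -179807784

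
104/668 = 26/167 = 0.16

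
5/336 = 5/336 = 0.01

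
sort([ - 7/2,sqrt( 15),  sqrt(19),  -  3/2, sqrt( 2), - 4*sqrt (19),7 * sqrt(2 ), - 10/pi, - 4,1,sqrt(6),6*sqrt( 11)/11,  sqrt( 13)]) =[-4*sqrt(19),  -  4, -7/2 , -10/pi, - 3/2,  1, sqrt (2),6*sqrt (11 )/11, sqrt(6 ),sqrt (13),sqrt(15),sqrt( 19), 7 * sqrt(2)] 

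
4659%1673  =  1313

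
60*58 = 3480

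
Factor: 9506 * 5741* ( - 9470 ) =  - 2^2*5^1*7^2*97^1*947^1*5741^1 = - 516815268620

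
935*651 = 608685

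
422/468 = 211/234=0.90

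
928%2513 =928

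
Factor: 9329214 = 2^1*3^1*23^1*67^1 * 1009^1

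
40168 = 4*10042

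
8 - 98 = -90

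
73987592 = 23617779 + 50369813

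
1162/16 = 581/8 =72.62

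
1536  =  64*24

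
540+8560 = 9100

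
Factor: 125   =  5^3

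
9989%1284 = 1001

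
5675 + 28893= 34568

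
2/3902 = 1/1951 =0.00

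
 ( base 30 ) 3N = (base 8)161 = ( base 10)113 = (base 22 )53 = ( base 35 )38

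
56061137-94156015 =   -  38094878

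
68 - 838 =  - 770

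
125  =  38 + 87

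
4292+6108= 10400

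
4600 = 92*50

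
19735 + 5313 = 25048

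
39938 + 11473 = 51411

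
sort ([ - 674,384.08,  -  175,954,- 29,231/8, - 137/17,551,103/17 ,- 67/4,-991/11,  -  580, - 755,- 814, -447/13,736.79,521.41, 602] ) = [ - 814,  -  755 , - 674,  -  580, - 175, - 991/11, - 447/13,-29,-67/4, - 137/17,  103/17,231/8, 384.08,521.41,551,602,736.79, 954]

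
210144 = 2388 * 88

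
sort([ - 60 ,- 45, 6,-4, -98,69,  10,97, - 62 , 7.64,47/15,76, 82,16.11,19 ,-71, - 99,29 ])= [  -  99,-98 , - 71, - 62,-60, - 45,-4,47/15 , 6,7.64, 10,16.11,19,29,69,76, 82,97]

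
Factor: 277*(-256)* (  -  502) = 2^9*251^1*277^1 = 35597824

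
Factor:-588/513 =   -  2^2*3^(  -  2 )*7^2 * 19^( - 1) = - 196/171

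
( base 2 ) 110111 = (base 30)1P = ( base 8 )67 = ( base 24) 27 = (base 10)55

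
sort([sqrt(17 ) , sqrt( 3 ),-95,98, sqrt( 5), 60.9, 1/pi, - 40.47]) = [ - 95,-40.47, 1/pi, sqrt( 3 ), sqrt(5) , sqrt(17) , 60.9, 98] 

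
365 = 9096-8731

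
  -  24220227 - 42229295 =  - 66449522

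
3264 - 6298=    - 3034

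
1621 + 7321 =8942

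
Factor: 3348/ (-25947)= - 2^2 * 31^(- 1)=- 4/31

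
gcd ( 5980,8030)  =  10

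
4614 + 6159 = 10773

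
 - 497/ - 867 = 497/867 = 0.57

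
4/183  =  4/183   =  0.02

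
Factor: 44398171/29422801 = 17^( - 2)*61^( - 1 )*1669^( - 1 )*44398171^1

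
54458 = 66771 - 12313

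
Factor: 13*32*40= 16640 = 2^8*5^1*13^1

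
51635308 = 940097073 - 888461765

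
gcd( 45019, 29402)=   1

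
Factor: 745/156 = 2^( - 2)*3^ ( - 1)*5^1*13^( - 1)*149^1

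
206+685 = 891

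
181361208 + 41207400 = 222568608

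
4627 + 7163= 11790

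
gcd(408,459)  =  51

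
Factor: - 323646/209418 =-17/11 = - 11^(-1 )* 17^1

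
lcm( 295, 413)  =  2065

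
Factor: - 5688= - 2^3 * 3^2* 79^1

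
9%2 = 1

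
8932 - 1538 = 7394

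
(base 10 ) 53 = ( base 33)1K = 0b110101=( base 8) 65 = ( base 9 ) 58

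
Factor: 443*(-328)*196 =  - 2^5*7^2*41^1*443^1 = - 28479584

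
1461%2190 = 1461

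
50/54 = 25/27 = 0.93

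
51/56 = 51/56  =  0.91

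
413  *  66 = 27258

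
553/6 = 553/6 = 92.17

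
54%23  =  8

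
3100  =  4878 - 1778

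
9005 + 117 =9122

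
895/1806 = 895/1806 = 0.50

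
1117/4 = 279+1/4 = 279.25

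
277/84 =3 + 25/84 = 3.30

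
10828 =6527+4301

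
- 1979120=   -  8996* 220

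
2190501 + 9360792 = 11551293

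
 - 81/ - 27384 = 27/9128 = 0.00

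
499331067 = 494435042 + 4896025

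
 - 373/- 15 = 373/15=24.87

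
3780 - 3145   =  635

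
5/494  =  5/494= 0.01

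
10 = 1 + 9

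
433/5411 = 433/5411 = 0.08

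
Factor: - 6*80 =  - 2^5*3^1*5^1 = - 480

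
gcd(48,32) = 16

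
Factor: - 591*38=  - 22458= - 2^1*3^1*19^1*197^1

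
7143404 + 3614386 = 10757790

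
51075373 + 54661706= 105737079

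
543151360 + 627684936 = 1170836296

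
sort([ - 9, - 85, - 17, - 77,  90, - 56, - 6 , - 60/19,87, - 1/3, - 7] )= [  -  85, - 77, - 56 ,  -  17, - 9, - 7, - 6,-60/19, - 1/3, 87,90]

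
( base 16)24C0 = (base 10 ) 9408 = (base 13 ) 4389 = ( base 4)2103000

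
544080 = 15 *36272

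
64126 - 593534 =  - 529408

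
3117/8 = 3117/8 = 389.62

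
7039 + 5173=12212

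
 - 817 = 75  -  892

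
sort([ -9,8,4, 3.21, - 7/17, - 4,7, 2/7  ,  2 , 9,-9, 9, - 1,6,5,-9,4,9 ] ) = [ - 9,-9,-9, - 4, - 1, - 7/17,2/7, 2 , 3.21,4,4, 5,6,  7 , 8, 9,9, 9] 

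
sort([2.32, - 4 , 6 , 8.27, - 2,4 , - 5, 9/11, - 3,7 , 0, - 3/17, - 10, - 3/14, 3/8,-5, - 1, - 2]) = [ - 10, - 5, - 5, - 4,  -  3, - 2, -2, - 1, - 3/14, - 3/17, 0, 3/8 , 9/11, 2.32, 4,6 , 7,  8.27 ] 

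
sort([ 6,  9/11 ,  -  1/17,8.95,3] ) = [ -1/17,9/11, 3,6, 8.95 ]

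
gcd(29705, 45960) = 5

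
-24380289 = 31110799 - 55491088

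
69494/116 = 34747/58 = 599.09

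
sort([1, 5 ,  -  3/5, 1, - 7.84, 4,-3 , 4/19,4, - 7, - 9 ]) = [ - 9 , - 7.84, - 7, - 3,-3/5, 4/19,1, 1,4,  4, 5 ] 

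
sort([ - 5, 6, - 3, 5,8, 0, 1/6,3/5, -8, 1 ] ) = [ - 8, - 5, -3,0,1/6, 3/5,1,  5, 6,8 ] 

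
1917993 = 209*9177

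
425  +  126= 551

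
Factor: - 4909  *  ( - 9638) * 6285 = 297361840470 = 2^1*3^1*5^1*61^1 * 79^1*419^1 * 4909^1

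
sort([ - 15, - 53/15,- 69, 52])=[ - 69, - 15, -53/15, 52] 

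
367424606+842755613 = 1210180219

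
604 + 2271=2875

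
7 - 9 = - 2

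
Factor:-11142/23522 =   -  3^2 * 19^(  -  1 ) = - 9/19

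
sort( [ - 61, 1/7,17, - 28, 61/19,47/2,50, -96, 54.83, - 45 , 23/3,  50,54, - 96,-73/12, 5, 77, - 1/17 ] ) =[-96, -96, - 61, - 45, - 28, - 73/12, - 1/17, 1/7, 61/19 , 5,23/3,17, 47/2,50,50, 54,54.83,77 ] 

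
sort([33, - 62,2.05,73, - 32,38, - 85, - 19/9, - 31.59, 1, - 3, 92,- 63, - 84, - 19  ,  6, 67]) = [ - 85, - 84, - 63, - 62, - 32, - 31.59, - 19, - 3, - 19/9,1,2.05,6, 33, 38, 67,  73,92] 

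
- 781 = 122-903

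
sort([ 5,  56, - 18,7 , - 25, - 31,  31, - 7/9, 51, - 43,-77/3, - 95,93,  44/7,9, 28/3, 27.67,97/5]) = [ - 95, -43, - 31, - 77/3, - 25, - 18, - 7/9, 5,44/7,7, 9, 28/3,  97/5, 27.67, 31, 51,  56,93 ] 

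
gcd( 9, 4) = 1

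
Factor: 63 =3^2 * 7^1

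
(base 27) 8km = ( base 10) 6394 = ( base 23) c20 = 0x18FA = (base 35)57O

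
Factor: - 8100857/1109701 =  - 17^1*43^ (-1 ) * 113^1 * 131^(-1)*197^( - 1 ) * 4217^1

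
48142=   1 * 48142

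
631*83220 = 52511820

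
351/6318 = 1/18=0.06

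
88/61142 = 44/30571=0.00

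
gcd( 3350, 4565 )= 5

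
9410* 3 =28230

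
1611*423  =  681453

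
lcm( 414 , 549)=25254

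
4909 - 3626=1283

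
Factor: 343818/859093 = 2^1*3^3*6367^1*859093^( - 1)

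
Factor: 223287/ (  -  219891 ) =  - 7^ ( - 1)*37^ ( - 1 )*263^1=- 263/259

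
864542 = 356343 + 508199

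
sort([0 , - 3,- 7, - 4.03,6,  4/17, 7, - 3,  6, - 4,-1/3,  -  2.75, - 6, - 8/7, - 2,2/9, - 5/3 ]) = [-7, - 6,  -  4.03, - 4,-3, - 3, - 2.75, - 2, - 5/3,- 8/7, - 1/3, 0,2/9,4/17, 6, 6, 7 ]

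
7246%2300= 346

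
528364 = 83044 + 445320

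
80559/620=80559/620 = 129.93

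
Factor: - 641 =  - 641^1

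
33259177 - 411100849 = -377841672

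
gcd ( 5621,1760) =11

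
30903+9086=39989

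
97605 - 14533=83072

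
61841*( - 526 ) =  - 32528366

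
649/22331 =649/22331 =0.03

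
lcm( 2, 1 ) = 2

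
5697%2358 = 981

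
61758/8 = 7719  +  3/4 = 7719.75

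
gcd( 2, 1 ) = 1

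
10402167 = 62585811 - 52183644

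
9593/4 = 9593/4 = 2398.25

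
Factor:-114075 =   -  3^3*5^2  *13^2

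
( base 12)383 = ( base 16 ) 213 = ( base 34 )FL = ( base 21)146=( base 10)531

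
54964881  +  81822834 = 136787715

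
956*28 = 26768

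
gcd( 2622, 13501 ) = 23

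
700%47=42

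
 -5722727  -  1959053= - 7681780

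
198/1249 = 198/1249 = 0.16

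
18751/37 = 18751/37 =506.78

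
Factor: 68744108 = 2^2*2861^1 * 6007^1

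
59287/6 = 59287/6 = 9881.17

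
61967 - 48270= 13697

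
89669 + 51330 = 140999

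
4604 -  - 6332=10936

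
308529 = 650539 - 342010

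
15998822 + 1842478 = 17841300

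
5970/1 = 5970 = 5970.00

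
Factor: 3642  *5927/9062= 3^1*23^( - 1)*197^ (-1)*607^1*5927^1 = 10793067/4531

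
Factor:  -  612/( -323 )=36/19 = 2^2*3^2*19^( - 1)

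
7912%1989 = 1945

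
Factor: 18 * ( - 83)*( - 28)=2^3*3^2*7^1*83^1 = 41832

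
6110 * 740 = 4521400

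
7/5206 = 7/5206 = 0.00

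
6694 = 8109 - 1415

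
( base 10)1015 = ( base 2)1111110111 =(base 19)2f8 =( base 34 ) tt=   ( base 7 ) 2650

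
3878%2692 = 1186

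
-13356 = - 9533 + -3823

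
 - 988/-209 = 52/11=4.73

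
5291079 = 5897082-606003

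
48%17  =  14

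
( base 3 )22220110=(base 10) 6492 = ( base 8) 14534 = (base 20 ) G4C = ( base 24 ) B6C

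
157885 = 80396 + 77489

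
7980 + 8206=16186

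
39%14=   11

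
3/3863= 3/3863 = 0.00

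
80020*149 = 11922980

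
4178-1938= 2240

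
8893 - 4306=4587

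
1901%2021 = 1901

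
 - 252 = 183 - 435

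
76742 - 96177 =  -19435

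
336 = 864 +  - 528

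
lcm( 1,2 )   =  2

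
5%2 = 1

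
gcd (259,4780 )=1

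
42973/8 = 5371  +  5/8 = 5371.62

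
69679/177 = 393 + 2/3 = 393.67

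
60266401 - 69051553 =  - 8785152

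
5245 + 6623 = 11868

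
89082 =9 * 9898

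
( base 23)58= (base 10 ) 123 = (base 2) 1111011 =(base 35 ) 3I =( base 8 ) 173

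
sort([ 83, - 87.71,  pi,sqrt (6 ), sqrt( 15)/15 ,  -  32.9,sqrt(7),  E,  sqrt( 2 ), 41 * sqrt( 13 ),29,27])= [  -  87.71, - 32.9,  sqrt(15) /15,  sqrt( 2),  sqrt (6 ),  sqrt(7 ), E,  pi, 27,  29 , 83,41 * sqrt ( 13 )] 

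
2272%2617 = 2272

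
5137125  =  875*5871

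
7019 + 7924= 14943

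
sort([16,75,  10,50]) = [10,16,50, 75] 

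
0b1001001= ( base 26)2L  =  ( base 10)73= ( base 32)29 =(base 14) 53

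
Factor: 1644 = 2^2*3^1*137^1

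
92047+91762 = 183809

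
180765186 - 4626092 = 176139094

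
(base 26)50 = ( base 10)130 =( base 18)74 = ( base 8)202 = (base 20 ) 6a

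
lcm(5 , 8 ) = 40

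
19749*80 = 1579920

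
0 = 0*874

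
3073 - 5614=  - 2541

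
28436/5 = 28436/5 = 5687.20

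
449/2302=449/2302 = 0.20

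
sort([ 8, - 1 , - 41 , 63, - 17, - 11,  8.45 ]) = [ - 41 , - 17, - 11, - 1,8,  8.45,63] 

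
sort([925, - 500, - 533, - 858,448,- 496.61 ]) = [ - 858 , - 533 , - 500 ,- 496.61,448, 925 ]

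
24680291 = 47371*521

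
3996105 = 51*78355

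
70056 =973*72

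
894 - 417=477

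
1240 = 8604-7364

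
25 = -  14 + 39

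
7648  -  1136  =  6512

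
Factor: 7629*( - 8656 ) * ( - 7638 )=504387734112 = 2^5*3^2*19^1*67^1* 541^1 * 2543^1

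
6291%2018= 237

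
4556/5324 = 1139/1331 = 0.86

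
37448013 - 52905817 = -15457804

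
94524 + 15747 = 110271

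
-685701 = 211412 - 897113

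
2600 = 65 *40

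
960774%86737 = 6667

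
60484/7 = 8640  +  4/7 = 8640.57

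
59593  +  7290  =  66883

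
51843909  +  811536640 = 863380549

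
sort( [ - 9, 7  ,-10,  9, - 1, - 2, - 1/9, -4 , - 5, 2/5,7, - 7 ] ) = [  -  10,  -  9, - 7, - 5 , - 4, - 2, - 1, - 1/9, 2/5, 7,7, 9]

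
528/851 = 528/851 = 0.62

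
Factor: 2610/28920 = 87/964= 2^(  -  2)*3^1*29^1*241^(-1) 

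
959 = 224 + 735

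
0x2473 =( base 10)9331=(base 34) 82F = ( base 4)2101303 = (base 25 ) en6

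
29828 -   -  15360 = 45188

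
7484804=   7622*982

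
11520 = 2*5760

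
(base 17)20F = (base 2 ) 1001010001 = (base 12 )415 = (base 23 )12I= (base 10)593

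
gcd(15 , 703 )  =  1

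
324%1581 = 324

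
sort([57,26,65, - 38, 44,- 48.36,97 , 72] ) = [ - 48.36 , - 38,26, 44 , 57,65, 72,  97]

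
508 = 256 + 252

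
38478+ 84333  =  122811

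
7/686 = 1/98 = 0.01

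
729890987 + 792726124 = 1522617111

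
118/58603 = 118/58603 = 0.00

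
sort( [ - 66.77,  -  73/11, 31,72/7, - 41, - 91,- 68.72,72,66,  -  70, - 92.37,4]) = [ - 92.37, - 91,-70,-68.72 ,-66.77, - 41, - 73/11,4, 72/7,31,66,  72] 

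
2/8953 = 2/8953 = 0.00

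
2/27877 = 2/27877 = 0.00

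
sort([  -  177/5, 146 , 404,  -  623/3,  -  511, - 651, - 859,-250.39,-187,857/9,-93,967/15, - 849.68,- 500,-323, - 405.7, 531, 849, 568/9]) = [  -  859, - 849.68, - 651,-511,- 500,- 405.7, - 323, - 250.39,  -  623/3,-187, - 93, - 177/5, 568/9,967/15, 857/9, 146,404, 531, 849]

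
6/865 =6/865 = 0.01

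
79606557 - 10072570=69533987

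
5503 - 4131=1372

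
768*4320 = 3317760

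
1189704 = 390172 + 799532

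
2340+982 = 3322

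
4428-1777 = 2651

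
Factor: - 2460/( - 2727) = 2^2*3^( - 2)*5^1*41^1 * 101^( - 1)= 820/909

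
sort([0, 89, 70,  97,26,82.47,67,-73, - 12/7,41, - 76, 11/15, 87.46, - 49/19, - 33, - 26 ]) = [ - 76, - 73, - 33, - 26,-49/19, - 12/7,  0,  11/15,26,41, 67,70,82.47, 87.46,89,97]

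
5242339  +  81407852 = 86650191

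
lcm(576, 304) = 10944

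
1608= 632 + 976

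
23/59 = 23/59 = 0.39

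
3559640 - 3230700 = 328940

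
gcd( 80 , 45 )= 5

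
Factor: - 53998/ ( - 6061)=2^1*7^2 * 11^( - 1) =98/11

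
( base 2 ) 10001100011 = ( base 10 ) 1123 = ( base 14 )5A3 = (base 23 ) 22J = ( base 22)271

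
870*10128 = 8811360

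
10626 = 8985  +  1641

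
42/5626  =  21/2813 = 0.01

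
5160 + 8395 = 13555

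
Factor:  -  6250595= - 5^1*13^1*23^1*37^1*113^1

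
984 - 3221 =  - 2237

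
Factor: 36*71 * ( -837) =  - 2139372=- 2^2* 3^5*31^1* 71^1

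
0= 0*4300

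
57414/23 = 2496 + 6/23 = 2496.26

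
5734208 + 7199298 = 12933506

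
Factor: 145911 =3^1*17^1*2861^1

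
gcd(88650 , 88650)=88650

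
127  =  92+35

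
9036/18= 502 = 502.00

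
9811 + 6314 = 16125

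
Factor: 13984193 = 31^1 * 451103^1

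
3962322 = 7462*531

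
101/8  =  12 + 5/8  =  12.62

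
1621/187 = 1621/187 = 8.67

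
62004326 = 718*86357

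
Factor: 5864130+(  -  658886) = 2^2*11^1*281^1 * 421^1 = 5205244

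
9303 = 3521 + 5782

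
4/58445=4/58445= 0.00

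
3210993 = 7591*423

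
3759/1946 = 1 + 259/278=1.93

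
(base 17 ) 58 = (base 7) 162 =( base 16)5d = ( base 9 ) 113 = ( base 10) 93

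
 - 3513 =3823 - 7336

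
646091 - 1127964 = -481873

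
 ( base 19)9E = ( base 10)185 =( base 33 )5K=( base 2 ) 10111001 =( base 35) 5a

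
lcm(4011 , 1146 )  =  8022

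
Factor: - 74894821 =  - 127^1*233^1*2531^1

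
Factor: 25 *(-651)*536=-8723400 = -2^3*3^1*5^2 * 7^1*31^1*67^1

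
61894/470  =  131 + 162/235 = 131.69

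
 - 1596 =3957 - 5553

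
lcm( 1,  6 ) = 6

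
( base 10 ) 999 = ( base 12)6B3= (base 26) 1CB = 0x3E7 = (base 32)V7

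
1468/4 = 367=367.00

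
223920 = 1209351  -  985431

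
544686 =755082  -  210396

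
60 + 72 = 132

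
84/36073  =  84/36073 = 0.00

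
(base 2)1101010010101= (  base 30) 7gp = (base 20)H05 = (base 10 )6805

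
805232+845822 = 1651054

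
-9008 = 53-9061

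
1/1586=1/1586 = 0.00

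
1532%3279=1532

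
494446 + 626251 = 1120697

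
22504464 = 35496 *634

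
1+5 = 6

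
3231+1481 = 4712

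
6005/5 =1201 = 1201.00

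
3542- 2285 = 1257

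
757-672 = 85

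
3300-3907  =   - 607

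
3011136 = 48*62732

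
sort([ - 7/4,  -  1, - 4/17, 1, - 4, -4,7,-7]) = [ - 7, - 4,-4 ,-7/4, - 1, - 4/17,1,7 ]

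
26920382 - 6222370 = 20698012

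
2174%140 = 74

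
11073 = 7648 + 3425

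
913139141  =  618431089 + 294708052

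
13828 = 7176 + 6652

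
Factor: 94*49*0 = 0^1 = 0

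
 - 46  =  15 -61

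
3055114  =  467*6542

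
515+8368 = 8883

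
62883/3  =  20961 = 20961.00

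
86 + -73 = 13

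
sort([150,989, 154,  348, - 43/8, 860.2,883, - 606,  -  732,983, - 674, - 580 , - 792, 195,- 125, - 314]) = [ -792, - 732, - 674, - 606,-580,-314,-125, - 43/8, 150, 154, 195, 348,860.2, 883, 983, 989 ]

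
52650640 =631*83440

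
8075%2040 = 1955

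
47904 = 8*5988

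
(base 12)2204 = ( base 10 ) 3748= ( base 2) 111010100100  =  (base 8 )7244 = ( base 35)323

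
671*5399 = 3622729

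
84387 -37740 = 46647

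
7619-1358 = 6261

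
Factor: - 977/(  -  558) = 2^( - 1 )*3^(  -  2)*31^( - 1)*977^1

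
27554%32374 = 27554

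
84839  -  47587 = 37252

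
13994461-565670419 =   -  551675958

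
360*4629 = 1666440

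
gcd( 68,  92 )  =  4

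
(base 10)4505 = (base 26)6H7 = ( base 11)3426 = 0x1199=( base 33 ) 44H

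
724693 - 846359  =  -121666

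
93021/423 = 31007/141=219.91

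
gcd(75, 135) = 15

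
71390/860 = 83 + 1/86 = 83.01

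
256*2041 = 522496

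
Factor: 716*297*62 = 13184424  =  2^3*3^3*11^1*31^1*179^1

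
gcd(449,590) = 1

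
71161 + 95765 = 166926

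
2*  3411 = 6822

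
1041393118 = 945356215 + 96036903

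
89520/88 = 11190/11 = 1017.27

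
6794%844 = 42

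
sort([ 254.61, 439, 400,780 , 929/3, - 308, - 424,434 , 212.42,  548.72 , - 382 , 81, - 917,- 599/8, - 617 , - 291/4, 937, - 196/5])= [ - 917,  -  617, - 424, - 382,- 308,- 599/8, - 291/4, - 196/5,  81,  212.42, 254.61 , 929/3, 400,434,439,548.72,780,937]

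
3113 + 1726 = 4839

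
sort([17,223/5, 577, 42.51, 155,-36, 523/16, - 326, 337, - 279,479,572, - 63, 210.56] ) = [  -  326, - 279,-63, - 36, 17, 523/16,42.51, 223/5,  155, 210.56, 337 , 479, 572, 577]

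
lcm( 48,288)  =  288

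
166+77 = 243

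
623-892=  - 269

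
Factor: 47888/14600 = 2^1*5^ ( - 2)*41^1 = 82/25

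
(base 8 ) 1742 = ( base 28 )17E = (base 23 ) 1K5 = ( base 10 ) 994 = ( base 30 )134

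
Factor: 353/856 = 2^ ( - 3 ) * 107^( - 1 )*353^1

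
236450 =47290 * 5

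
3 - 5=-2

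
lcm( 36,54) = 108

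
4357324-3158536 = 1198788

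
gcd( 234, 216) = 18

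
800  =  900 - 100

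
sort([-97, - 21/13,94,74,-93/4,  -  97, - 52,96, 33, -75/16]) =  [ - 97, - 97,  -  52, - 93/4, - 75/16,-21/13,33,74, 94, 96]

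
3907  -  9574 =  - 5667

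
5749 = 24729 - 18980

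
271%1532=271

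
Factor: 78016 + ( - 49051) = 28965 = 3^1*5^1*1931^1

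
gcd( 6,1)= 1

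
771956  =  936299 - 164343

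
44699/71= 44699/71=629.56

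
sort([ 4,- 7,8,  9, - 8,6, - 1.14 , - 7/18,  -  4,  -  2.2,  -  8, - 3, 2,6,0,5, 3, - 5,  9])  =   [ - 8, - 8, - 7 , - 5, - 4, - 3, - 2.2, - 1.14 , - 7/18,0,2,3,4 , 5,6, 6,8,9,9 ] 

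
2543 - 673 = 1870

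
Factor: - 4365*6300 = - 2^2*3^4*5^3*7^1*97^1 =- 27499500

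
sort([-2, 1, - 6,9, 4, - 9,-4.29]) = [ - 9,- 6,-4.29, - 2 , 1,4,9]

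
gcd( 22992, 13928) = 8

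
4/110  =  2/55 = 0.04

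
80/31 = 2+18/31 = 2.58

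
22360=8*2795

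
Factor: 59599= 107^1*557^1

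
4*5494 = 21976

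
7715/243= 7715/243 = 31.75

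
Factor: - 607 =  -607^1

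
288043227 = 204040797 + 84002430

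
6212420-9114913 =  - 2902493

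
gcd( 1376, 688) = 688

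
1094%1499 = 1094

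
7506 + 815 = 8321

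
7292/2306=3 + 187/1153=3.16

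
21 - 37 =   -  16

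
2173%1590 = 583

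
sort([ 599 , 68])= [ 68,  599]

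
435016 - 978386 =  - 543370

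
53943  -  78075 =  -24132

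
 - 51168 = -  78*656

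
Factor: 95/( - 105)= - 3^( - 1)*7^( - 1)*19^1 = - 19/21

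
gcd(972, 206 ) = 2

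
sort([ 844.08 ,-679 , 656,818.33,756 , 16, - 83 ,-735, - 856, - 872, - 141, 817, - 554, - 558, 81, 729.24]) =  [ - 872,  -  856, - 735, - 679, - 558 ,-554, - 141, -83, 16,81,656,729.24,  756 , 817,818.33,  844.08]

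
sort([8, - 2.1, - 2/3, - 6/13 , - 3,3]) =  [-3, - 2.1 , - 2/3, - 6/13,3,8]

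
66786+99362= 166148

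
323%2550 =323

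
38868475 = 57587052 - 18718577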